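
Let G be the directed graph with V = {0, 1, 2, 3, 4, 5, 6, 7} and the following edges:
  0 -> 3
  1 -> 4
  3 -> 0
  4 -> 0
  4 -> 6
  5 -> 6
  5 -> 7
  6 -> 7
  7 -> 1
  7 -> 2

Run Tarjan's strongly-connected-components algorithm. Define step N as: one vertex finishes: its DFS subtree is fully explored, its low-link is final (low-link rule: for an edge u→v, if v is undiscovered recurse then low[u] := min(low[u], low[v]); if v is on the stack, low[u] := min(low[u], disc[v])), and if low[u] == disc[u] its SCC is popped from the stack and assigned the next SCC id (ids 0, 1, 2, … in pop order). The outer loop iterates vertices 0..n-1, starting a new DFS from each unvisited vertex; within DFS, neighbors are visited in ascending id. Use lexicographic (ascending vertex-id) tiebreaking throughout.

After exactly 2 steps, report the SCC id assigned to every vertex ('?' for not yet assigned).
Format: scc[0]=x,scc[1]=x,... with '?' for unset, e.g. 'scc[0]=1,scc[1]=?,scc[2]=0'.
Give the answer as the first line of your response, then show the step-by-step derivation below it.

scc[0]=0,scc[1]=?,scc[2]=?,scc[3]=0,scc[4]=?,scc[5]=?,scc[6]=?,scc[7]=?

step 1: low=(low[0]=0,low[1]=?,low[2]=?,low[3]=0,low[4]=?,low[5]=?,low[6]=?,low[7]=?); scc=(scc[0]=?,scc[1]=?,scc[2]=?,scc[3]=?,scc[4]=?,scc[5]=?,scc[6]=?,scc[7]=?)
step 2: low=(low[0]=0,low[1]=?,low[2]=?,low[3]=0,low[4]=?,low[5]=?,low[6]=?,low[7]=?); scc=(scc[0]=0,scc[1]=?,scc[2]=?,scc[3]=0,scc[4]=?,scc[5]=?,scc[6]=?,scc[7]=?)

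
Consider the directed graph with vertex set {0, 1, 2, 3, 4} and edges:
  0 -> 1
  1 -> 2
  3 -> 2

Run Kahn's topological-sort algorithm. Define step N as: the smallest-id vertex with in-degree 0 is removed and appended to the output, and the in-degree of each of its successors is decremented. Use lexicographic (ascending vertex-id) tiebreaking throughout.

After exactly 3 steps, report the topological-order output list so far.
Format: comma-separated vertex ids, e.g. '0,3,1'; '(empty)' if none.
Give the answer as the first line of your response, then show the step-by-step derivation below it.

0,1,3

step 1: output 0; order=[0]; indeg=(0,0,2,0,0)
step 2: output 1; order=[0,1]; indeg=(0,0,1,0,0)
step 3: output 3; order=[0,1,3]; indeg=(0,0,0,0,0)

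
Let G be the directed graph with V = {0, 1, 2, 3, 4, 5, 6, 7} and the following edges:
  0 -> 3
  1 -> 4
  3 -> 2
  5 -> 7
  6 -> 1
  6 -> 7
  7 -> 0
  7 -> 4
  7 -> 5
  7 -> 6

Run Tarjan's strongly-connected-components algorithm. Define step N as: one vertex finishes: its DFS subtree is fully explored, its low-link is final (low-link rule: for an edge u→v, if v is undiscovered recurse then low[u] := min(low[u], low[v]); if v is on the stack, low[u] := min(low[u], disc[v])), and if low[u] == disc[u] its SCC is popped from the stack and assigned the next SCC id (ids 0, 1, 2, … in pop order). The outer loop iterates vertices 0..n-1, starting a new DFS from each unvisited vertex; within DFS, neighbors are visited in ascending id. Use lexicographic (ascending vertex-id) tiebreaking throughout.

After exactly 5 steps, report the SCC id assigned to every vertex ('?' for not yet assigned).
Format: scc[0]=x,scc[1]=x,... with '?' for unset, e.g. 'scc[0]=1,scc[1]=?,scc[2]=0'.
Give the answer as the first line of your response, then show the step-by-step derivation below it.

scc[0]=2,scc[1]=4,scc[2]=0,scc[3]=1,scc[4]=3,scc[5]=?,scc[6]=?,scc[7]=?

step 1: low=(low[0]=0,low[1]=?,low[2]=2,low[3]=1,low[4]=?,low[5]=?,low[6]=?,low[7]=?); scc=(scc[0]=?,scc[1]=?,scc[2]=0,scc[3]=?,scc[4]=?,scc[5]=?,scc[6]=?,scc[7]=?)
step 2: low=(low[0]=0,low[1]=?,low[2]=2,low[3]=1,low[4]=?,low[5]=?,low[6]=?,low[7]=?); scc=(scc[0]=?,scc[1]=?,scc[2]=0,scc[3]=1,scc[4]=?,scc[5]=?,scc[6]=?,scc[7]=?)
step 3: low=(low[0]=0,low[1]=?,low[2]=2,low[3]=1,low[4]=?,low[5]=?,low[6]=?,low[7]=?); scc=(scc[0]=2,scc[1]=?,scc[2]=0,scc[3]=1,scc[4]=?,scc[5]=?,scc[6]=?,scc[7]=?)
step 4: low=(low[0]=0,low[1]=3,low[2]=2,low[3]=1,low[4]=4,low[5]=?,low[6]=?,low[7]=?); scc=(scc[0]=2,scc[1]=?,scc[2]=0,scc[3]=1,scc[4]=3,scc[5]=?,scc[6]=?,scc[7]=?)
step 5: low=(low[0]=0,low[1]=3,low[2]=2,low[3]=1,low[4]=4,low[5]=?,low[6]=?,low[7]=?); scc=(scc[0]=2,scc[1]=4,scc[2]=0,scc[3]=1,scc[4]=3,scc[5]=?,scc[6]=?,scc[7]=?)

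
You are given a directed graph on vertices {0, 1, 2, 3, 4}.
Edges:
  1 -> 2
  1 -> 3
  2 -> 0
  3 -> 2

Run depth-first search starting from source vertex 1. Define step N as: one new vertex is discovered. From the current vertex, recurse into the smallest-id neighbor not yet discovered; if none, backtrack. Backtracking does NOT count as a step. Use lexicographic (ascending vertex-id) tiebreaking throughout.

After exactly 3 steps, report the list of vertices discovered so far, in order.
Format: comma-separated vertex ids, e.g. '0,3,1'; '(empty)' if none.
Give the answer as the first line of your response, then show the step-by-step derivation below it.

1,2,0

step 1: discover 1; path=1; order=1
step 2: discover 2; path=1>2; order=1,2
step 3: discover 0; path=1>2>0; order=1,2,0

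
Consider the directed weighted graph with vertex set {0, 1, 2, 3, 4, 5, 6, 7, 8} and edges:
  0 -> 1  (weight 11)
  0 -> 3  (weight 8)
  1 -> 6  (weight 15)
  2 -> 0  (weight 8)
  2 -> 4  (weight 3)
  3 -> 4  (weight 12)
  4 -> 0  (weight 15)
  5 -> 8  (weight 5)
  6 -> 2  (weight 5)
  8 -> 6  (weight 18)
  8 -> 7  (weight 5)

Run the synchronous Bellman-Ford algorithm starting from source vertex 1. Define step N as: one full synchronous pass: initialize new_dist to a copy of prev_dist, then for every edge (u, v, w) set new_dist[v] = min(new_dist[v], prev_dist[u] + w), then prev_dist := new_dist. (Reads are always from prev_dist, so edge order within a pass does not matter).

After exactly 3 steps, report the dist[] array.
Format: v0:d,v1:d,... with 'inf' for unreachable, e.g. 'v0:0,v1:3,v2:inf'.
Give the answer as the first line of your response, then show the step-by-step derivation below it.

v0:28,v1:0,v2:20,v3:inf,v4:23,v5:inf,v6:15,v7:inf,v8:inf

step 1: dist = v0:inf,v1:0,v2:inf,v3:inf,v4:inf,v5:inf,v6:15,v7:inf,v8:inf
step 2: dist = v0:inf,v1:0,v2:20,v3:inf,v4:inf,v5:inf,v6:15,v7:inf,v8:inf
step 3: dist = v0:28,v1:0,v2:20,v3:inf,v4:23,v5:inf,v6:15,v7:inf,v8:inf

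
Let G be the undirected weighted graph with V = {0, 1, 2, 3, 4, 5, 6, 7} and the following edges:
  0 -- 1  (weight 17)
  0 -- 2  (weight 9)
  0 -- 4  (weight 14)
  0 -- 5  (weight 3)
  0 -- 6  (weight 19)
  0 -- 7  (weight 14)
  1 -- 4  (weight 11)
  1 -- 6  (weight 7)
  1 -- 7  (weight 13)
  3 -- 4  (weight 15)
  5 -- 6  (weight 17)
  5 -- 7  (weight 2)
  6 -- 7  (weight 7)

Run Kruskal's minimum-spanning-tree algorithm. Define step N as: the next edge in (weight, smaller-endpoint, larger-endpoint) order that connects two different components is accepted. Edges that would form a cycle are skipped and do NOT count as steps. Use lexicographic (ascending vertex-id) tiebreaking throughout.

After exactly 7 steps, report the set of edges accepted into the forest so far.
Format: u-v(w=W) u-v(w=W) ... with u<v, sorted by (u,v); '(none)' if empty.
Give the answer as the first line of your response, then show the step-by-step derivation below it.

0-2(w=9) 0-5(w=3) 1-4(w=11) 1-6(w=7) 3-4(w=15) 5-7(w=2) 6-7(w=7)

step 1: add edge 5-7 (w=2); MST = {5-7(w=2)}
step 2: add edge 0-5 (w=3); MST = {0-5(w=3) 5-7(w=2)}
step 3: add edge 1-6 (w=7); MST = {0-5(w=3) 1-6(w=7) 5-7(w=2)}
step 4: add edge 6-7 (w=7); MST = {0-5(w=3) 1-6(w=7) 5-7(w=2) 6-7(w=7)}
step 5: add edge 0-2 (w=9); MST = {0-2(w=9) 0-5(w=3) 1-6(w=7) 5-7(w=2) 6-7(w=7)}
step 6: add edge 1-4 (w=11); MST = {0-2(w=9) 0-5(w=3) 1-4(w=11) 1-6(w=7) 5-7(w=2) 6-7(w=7)}
step 7: add edge 3-4 (w=15); MST = {0-2(w=9) 0-5(w=3) 1-4(w=11) 1-6(w=7) 3-4(w=15) 5-7(w=2) 6-7(w=7)}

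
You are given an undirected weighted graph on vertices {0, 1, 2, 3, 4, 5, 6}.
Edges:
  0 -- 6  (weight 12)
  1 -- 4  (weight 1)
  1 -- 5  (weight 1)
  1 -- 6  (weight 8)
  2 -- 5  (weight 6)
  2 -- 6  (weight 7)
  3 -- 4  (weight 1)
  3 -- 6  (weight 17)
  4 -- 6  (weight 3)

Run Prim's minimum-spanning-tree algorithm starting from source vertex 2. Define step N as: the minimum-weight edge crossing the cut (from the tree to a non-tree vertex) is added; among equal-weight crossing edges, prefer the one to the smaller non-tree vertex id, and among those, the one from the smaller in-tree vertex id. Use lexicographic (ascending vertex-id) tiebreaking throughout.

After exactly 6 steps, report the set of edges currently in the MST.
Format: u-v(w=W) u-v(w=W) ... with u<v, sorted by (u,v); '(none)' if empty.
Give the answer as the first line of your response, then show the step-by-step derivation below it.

0-6(w=12) 1-4(w=1) 1-5(w=1) 2-5(w=6) 3-4(w=1) 4-6(w=3)

step 1: add edge 2-5 (w=6); MST = {2-5(w=6)}
step 2: add edge 1-5 (w=1); MST = {1-5(w=1) 2-5(w=6)}
step 3: add edge 1-4 (w=1); MST = {1-4(w=1) 1-5(w=1) 2-5(w=6)}
step 4: add edge 3-4 (w=1); MST = {1-4(w=1) 1-5(w=1) 2-5(w=6) 3-4(w=1)}
step 5: add edge 4-6 (w=3); MST = {1-4(w=1) 1-5(w=1) 2-5(w=6) 3-4(w=1) 4-6(w=3)}
step 6: add edge 0-6 (w=12); MST = {0-6(w=12) 1-4(w=1) 1-5(w=1) 2-5(w=6) 3-4(w=1) 4-6(w=3)}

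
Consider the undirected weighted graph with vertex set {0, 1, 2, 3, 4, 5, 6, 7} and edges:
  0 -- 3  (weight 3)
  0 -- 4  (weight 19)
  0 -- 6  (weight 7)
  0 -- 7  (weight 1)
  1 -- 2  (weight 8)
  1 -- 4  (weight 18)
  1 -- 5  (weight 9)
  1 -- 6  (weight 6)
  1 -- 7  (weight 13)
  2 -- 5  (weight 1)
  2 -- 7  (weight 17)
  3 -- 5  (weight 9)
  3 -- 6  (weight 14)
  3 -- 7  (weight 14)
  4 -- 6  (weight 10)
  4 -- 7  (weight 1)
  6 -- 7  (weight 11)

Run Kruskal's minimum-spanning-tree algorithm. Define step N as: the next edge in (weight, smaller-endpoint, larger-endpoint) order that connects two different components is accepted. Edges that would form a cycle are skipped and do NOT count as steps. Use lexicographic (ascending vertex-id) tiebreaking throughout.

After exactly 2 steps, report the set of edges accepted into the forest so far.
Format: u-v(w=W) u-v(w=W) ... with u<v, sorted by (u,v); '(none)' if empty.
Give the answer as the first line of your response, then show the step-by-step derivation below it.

0-7(w=1) 2-5(w=1)

step 1: add edge 0-7 (w=1); MST = {0-7(w=1)}
step 2: add edge 2-5 (w=1); MST = {0-7(w=1) 2-5(w=1)}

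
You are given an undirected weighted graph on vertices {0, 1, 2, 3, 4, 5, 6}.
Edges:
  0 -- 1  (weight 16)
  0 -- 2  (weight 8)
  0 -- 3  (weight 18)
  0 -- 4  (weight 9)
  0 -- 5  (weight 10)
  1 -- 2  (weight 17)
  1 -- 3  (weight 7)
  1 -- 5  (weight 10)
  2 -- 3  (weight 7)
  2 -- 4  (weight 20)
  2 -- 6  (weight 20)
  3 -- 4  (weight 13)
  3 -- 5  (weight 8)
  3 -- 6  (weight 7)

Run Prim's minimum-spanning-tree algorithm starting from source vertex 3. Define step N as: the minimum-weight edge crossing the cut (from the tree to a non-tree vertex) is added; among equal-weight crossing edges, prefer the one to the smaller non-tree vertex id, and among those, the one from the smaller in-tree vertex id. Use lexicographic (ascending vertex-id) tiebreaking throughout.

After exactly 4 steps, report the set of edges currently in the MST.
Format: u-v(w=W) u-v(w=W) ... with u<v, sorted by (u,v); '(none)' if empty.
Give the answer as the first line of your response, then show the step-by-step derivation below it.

0-2(w=8) 1-3(w=7) 2-3(w=7) 3-6(w=7)

step 1: add edge 1-3 (w=7); MST = {1-3(w=7)}
step 2: add edge 2-3 (w=7); MST = {1-3(w=7) 2-3(w=7)}
step 3: add edge 3-6 (w=7); MST = {1-3(w=7) 2-3(w=7) 3-6(w=7)}
step 4: add edge 0-2 (w=8); MST = {0-2(w=8) 1-3(w=7) 2-3(w=7) 3-6(w=7)}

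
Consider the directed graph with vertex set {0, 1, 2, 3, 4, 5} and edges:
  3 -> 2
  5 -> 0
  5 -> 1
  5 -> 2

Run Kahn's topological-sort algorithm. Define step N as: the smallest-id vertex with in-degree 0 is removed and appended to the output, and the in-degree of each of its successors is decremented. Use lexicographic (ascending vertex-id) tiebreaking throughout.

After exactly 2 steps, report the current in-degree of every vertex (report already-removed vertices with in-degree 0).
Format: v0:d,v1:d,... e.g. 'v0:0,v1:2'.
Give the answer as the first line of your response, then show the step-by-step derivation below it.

v0:1,v1:1,v2:1,v3:0,v4:0,v5:0

step 1: output 3; order=[3]; indeg=(1,1,1,0,0,0)
step 2: output 4; order=[3,4]; indeg=(1,1,1,0,0,0)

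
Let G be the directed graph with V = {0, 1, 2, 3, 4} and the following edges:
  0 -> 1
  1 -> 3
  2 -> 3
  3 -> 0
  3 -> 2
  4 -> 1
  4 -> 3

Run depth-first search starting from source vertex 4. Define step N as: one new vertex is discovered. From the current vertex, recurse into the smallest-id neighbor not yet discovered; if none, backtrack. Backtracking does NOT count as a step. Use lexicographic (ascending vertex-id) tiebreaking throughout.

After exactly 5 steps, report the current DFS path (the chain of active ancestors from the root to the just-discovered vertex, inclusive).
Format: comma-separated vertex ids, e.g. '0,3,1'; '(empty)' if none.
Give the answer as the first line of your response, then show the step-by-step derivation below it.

4,1,3,2

step 1: discover 4; path=4; order=4
step 2: discover 1; path=4>1; order=4,1
step 3: discover 3; path=4>1>3; order=4,1,3
step 4: discover 0; path=4>1>3>0; order=4,1,3,0
step 5: discover 2; path=4>1>3>2; order=4,1,3,0,2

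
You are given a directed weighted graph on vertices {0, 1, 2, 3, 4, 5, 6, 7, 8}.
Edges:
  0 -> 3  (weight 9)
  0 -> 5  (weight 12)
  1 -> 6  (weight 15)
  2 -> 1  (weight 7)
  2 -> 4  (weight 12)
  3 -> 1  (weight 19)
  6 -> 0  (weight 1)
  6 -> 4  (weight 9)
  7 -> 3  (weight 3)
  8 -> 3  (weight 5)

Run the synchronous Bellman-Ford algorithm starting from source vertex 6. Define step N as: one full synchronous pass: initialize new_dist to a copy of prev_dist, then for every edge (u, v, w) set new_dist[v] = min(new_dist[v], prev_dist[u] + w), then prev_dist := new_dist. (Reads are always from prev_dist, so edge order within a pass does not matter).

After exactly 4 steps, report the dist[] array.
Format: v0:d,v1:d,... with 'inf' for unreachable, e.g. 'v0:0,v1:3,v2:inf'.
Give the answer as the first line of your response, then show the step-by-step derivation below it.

v0:1,v1:29,v2:inf,v3:10,v4:9,v5:13,v6:0,v7:inf,v8:inf

step 1: dist = v0:1,v1:inf,v2:inf,v3:inf,v4:9,v5:inf,v6:0,v7:inf,v8:inf
step 2: dist = v0:1,v1:inf,v2:inf,v3:10,v4:9,v5:13,v6:0,v7:inf,v8:inf
step 3: dist = v0:1,v1:29,v2:inf,v3:10,v4:9,v5:13,v6:0,v7:inf,v8:inf
step 4: dist = v0:1,v1:29,v2:inf,v3:10,v4:9,v5:13,v6:0,v7:inf,v8:inf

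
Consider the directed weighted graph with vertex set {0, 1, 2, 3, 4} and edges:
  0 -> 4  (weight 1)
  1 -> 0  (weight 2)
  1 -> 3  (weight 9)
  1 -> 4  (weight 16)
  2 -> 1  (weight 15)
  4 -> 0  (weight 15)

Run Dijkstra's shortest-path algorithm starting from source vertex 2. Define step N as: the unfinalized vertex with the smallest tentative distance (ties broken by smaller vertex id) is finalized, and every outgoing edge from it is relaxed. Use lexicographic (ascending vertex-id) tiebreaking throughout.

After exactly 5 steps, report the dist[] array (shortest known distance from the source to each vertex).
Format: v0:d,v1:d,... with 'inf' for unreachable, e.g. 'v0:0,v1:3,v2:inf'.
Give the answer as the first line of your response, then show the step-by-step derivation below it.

v0:17,v1:15,v2:0,v3:24,v4:18

step 1: dist = v0:inf,v1:15,v2:0,v3:inf,v4:inf
step 2: dist = v0:17,v1:15,v2:0,v3:24,v4:31
step 3: dist = v0:17,v1:15,v2:0,v3:24,v4:18
step 4: dist = v0:17,v1:15,v2:0,v3:24,v4:18
step 5: dist = v0:17,v1:15,v2:0,v3:24,v4:18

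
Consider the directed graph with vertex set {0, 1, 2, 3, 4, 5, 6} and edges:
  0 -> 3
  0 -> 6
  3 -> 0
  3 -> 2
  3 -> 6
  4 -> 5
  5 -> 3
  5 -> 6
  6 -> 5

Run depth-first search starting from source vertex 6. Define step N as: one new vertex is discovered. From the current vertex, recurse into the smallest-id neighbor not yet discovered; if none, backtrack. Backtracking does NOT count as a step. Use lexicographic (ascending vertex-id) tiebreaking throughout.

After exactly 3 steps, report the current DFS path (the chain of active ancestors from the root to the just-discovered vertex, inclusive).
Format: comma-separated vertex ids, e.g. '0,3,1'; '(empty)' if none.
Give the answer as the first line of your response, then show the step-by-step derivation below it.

6,5,3

step 1: discover 6; path=6; order=6
step 2: discover 5; path=6>5; order=6,5
step 3: discover 3; path=6>5>3; order=6,5,3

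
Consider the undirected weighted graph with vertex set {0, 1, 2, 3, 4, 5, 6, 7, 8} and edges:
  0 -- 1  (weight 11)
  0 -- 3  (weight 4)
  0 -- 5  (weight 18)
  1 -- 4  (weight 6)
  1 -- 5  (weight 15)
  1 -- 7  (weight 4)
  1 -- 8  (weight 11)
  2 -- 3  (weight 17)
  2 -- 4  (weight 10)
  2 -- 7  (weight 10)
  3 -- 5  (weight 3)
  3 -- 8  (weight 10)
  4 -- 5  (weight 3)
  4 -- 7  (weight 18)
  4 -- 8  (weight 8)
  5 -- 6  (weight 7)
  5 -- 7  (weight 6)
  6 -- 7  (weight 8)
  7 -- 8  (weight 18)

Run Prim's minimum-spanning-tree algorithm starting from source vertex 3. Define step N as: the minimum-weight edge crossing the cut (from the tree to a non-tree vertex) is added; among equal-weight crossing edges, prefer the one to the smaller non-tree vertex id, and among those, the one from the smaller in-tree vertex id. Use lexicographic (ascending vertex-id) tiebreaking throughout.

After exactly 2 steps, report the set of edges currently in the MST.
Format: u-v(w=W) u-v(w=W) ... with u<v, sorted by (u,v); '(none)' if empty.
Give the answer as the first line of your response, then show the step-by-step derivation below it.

3-5(w=3) 4-5(w=3)

step 1: add edge 3-5 (w=3); MST = {3-5(w=3)}
step 2: add edge 4-5 (w=3); MST = {3-5(w=3) 4-5(w=3)}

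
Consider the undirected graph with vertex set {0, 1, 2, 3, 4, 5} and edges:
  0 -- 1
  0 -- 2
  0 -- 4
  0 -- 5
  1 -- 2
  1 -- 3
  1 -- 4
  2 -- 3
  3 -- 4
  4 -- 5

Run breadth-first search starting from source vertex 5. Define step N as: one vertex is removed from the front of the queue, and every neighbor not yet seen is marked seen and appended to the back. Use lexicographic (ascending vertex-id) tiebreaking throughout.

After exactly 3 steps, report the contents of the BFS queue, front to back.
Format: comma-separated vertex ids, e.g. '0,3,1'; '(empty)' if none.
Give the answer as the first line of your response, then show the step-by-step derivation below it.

1,2,3

step 1: dequeue 5; queue=[0,4]; order=5
step 2: dequeue 0; queue=[4,1,2]; order=5,0
step 3: dequeue 4; queue=[1,2,3]; order=5,0,4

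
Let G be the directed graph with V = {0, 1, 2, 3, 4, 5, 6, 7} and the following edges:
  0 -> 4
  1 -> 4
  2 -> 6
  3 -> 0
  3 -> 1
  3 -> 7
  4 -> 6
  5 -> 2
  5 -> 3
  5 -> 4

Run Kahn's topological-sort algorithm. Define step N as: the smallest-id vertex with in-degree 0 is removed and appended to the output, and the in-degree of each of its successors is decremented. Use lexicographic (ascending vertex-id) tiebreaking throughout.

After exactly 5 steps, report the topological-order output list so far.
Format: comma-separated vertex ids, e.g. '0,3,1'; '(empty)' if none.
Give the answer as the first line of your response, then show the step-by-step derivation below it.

5,2,3,0,1

step 1: output 5; order=[5]; indeg=(1,1,0,0,2,0,2,1)
step 2: output 2; order=[5,2]; indeg=(1,1,0,0,2,0,1,1)
step 3: output 3; order=[5,2,3]; indeg=(0,0,0,0,2,0,1,0)
step 4: output 0; order=[5,2,3,0]; indeg=(0,0,0,0,1,0,1,0)
step 5: output 1; order=[5,2,3,0,1]; indeg=(0,0,0,0,0,0,1,0)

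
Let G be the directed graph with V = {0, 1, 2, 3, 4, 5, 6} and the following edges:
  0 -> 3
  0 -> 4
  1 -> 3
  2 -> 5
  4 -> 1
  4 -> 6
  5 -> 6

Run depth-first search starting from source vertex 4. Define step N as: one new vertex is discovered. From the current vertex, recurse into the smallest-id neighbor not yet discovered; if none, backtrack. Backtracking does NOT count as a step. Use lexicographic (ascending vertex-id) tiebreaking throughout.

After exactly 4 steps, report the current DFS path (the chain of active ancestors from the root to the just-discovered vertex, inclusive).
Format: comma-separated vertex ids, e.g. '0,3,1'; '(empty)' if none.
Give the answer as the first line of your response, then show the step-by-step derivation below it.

4,6

step 1: discover 4; path=4; order=4
step 2: discover 1; path=4>1; order=4,1
step 3: discover 3; path=4>1>3; order=4,1,3
step 4: discover 6; path=4>6; order=4,1,3,6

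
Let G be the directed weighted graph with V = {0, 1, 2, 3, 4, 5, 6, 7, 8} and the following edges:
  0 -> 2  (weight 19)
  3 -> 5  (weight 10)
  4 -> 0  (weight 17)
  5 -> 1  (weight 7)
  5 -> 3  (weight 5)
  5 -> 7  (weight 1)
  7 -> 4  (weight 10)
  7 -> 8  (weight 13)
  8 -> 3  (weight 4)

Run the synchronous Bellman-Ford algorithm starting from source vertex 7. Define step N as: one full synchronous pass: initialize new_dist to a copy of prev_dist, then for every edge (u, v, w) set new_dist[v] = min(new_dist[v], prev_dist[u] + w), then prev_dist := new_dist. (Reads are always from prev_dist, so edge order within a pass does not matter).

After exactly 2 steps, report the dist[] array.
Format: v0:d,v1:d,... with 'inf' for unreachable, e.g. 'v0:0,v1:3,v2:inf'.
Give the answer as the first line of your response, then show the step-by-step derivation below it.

v0:27,v1:inf,v2:inf,v3:17,v4:10,v5:inf,v6:inf,v7:0,v8:13

step 1: dist = v0:inf,v1:inf,v2:inf,v3:inf,v4:10,v5:inf,v6:inf,v7:0,v8:13
step 2: dist = v0:27,v1:inf,v2:inf,v3:17,v4:10,v5:inf,v6:inf,v7:0,v8:13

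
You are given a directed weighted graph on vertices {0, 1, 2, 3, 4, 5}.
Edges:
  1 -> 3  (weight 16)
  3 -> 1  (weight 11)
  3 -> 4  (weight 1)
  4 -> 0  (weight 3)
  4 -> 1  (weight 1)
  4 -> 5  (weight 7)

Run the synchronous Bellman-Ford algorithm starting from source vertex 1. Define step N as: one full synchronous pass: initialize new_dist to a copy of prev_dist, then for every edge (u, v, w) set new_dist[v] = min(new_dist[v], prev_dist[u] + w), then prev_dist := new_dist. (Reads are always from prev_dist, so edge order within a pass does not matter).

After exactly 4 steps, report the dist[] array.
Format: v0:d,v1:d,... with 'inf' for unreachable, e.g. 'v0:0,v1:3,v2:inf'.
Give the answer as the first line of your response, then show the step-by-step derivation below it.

v0:20,v1:0,v2:inf,v3:16,v4:17,v5:24

step 1: dist = v0:inf,v1:0,v2:inf,v3:16,v4:inf,v5:inf
step 2: dist = v0:inf,v1:0,v2:inf,v3:16,v4:17,v5:inf
step 3: dist = v0:20,v1:0,v2:inf,v3:16,v4:17,v5:24
step 4: dist = v0:20,v1:0,v2:inf,v3:16,v4:17,v5:24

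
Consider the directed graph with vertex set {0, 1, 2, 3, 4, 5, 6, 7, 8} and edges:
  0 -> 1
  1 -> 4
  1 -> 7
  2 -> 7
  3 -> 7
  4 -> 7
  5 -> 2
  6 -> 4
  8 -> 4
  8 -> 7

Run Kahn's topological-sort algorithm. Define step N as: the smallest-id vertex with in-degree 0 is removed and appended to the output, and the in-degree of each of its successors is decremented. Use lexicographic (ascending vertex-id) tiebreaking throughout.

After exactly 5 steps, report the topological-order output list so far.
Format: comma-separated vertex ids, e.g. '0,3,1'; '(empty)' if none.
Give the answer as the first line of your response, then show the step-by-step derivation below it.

0,1,3,5,2

step 1: output 0; order=[0]; indeg=(0,0,1,0,3,0,0,5,0)
step 2: output 1; order=[0,1]; indeg=(0,0,1,0,2,0,0,4,0)
step 3: output 3; order=[0,1,3]; indeg=(0,0,1,0,2,0,0,3,0)
step 4: output 5; order=[0,1,3,5]; indeg=(0,0,0,0,2,0,0,3,0)
step 5: output 2; order=[0,1,3,5,2]; indeg=(0,0,0,0,2,0,0,2,0)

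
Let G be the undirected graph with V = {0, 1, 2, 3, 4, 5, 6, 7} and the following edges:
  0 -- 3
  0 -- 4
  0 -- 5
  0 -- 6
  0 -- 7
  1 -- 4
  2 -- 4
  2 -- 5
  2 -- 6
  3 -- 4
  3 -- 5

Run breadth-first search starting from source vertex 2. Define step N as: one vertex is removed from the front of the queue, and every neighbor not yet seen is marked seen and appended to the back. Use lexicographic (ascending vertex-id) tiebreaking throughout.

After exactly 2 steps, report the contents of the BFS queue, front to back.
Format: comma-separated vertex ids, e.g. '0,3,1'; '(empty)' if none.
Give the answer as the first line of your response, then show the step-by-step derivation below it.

5,6,0,1,3

step 1: dequeue 2; queue=[4,5,6]; order=2
step 2: dequeue 4; queue=[5,6,0,1,3]; order=2,4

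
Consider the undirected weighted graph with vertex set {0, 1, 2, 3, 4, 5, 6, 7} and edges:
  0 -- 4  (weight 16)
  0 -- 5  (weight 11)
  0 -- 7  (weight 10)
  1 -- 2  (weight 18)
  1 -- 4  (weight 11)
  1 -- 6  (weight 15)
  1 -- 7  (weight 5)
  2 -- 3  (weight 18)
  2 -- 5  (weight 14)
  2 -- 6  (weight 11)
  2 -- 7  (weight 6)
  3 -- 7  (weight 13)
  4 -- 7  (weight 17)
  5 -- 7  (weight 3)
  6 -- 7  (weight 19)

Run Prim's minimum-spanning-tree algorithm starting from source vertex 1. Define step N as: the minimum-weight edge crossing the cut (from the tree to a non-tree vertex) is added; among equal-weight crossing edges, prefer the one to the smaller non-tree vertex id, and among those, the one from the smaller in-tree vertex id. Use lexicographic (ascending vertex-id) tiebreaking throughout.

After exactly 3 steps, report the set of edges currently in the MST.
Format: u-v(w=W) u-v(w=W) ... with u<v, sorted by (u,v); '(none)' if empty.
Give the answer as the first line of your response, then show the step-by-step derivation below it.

1-7(w=5) 2-7(w=6) 5-7(w=3)

step 1: add edge 1-7 (w=5); MST = {1-7(w=5)}
step 2: add edge 5-7 (w=3); MST = {1-7(w=5) 5-7(w=3)}
step 3: add edge 2-7 (w=6); MST = {1-7(w=5) 2-7(w=6) 5-7(w=3)}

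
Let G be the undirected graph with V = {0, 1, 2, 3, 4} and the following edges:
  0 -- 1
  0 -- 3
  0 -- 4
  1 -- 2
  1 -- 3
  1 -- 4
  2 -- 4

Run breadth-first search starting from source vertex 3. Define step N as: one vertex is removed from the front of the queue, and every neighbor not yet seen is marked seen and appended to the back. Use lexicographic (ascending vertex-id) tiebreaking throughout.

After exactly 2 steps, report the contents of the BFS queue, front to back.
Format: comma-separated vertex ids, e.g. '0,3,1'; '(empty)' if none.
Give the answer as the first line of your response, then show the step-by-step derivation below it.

1,4

step 1: dequeue 3; queue=[0,1]; order=3
step 2: dequeue 0; queue=[1,4]; order=3,0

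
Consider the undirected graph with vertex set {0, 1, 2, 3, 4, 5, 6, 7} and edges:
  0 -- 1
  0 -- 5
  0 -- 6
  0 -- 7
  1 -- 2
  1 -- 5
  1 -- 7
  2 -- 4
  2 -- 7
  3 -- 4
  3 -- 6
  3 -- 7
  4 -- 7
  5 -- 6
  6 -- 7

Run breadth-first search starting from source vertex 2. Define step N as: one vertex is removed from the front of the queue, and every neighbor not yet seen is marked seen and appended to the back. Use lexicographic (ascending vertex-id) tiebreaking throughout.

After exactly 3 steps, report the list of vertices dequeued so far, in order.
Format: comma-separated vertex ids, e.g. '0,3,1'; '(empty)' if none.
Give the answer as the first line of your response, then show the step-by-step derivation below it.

2,1,4

step 1: dequeue 2; queue=[1,4,7]; order=2
step 2: dequeue 1; queue=[4,7,0,5]; order=2,1
step 3: dequeue 4; queue=[7,0,5,3]; order=2,1,4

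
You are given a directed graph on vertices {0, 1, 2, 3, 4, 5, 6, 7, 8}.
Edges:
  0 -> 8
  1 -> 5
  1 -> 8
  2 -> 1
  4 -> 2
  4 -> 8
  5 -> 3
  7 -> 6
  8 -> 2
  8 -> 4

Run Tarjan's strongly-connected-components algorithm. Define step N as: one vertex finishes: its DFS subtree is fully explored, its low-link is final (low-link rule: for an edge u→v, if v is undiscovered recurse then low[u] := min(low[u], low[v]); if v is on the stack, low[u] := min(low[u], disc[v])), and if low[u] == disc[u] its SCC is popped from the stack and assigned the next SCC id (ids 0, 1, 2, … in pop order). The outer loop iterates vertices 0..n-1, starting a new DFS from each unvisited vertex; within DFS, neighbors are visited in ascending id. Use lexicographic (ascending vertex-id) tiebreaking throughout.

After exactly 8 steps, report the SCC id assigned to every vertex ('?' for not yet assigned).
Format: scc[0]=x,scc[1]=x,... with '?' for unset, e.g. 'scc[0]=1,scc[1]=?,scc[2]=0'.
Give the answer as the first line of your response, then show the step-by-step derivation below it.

scc[0]=3,scc[1]=2,scc[2]=2,scc[3]=0,scc[4]=2,scc[5]=1,scc[6]=4,scc[7]=?,scc[8]=2

step 1: low=(low[0]=0,low[1]=3,low[2]=2,low[3]=5,low[4]=?,low[5]=4,low[6]=?,low[7]=?,low[8]=1); scc=(scc[0]=?,scc[1]=?,scc[2]=?,scc[3]=0,scc[4]=?,scc[5]=?,scc[6]=?,scc[7]=?,scc[8]=?)
step 2: low=(low[0]=0,low[1]=3,low[2]=2,low[3]=5,low[4]=?,low[5]=4,low[6]=?,low[7]=?,low[8]=1); scc=(scc[0]=?,scc[1]=?,scc[2]=?,scc[3]=0,scc[4]=?,scc[5]=1,scc[6]=?,scc[7]=?,scc[8]=?)
step 3: low=(low[0]=0,low[1]=1,low[2]=2,low[3]=5,low[4]=?,low[5]=4,low[6]=?,low[7]=?,low[8]=1); scc=(scc[0]=?,scc[1]=?,scc[2]=?,scc[3]=0,scc[4]=?,scc[5]=1,scc[6]=?,scc[7]=?,scc[8]=?)
step 4: low=(low[0]=0,low[1]=1,low[2]=1,low[3]=5,low[4]=?,low[5]=4,low[6]=?,low[7]=?,low[8]=1); scc=(scc[0]=?,scc[1]=?,scc[2]=?,scc[3]=0,scc[4]=?,scc[5]=1,scc[6]=?,scc[7]=?,scc[8]=?)
step 5: low=(low[0]=0,low[1]=1,low[2]=1,low[3]=5,low[4]=1,low[5]=4,low[6]=?,low[7]=?,low[8]=1); scc=(scc[0]=?,scc[1]=?,scc[2]=?,scc[3]=0,scc[4]=?,scc[5]=1,scc[6]=?,scc[7]=?,scc[8]=?)
step 6: low=(low[0]=0,low[1]=1,low[2]=1,low[3]=5,low[4]=1,low[5]=4,low[6]=?,low[7]=?,low[8]=1); scc=(scc[0]=?,scc[1]=2,scc[2]=2,scc[3]=0,scc[4]=2,scc[5]=1,scc[6]=?,scc[7]=?,scc[8]=2)
step 7: low=(low[0]=0,low[1]=1,low[2]=1,low[3]=5,low[4]=1,low[5]=4,low[6]=?,low[7]=?,low[8]=1); scc=(scc[0]=3,scc[1]=2,scc[2]=2,scc[3]=0,scc[4]=2,scc[5]=1,scc[6]=?,scc[7]=?,scc[8]=2)
step 8: low=(low[0]=0,low[1]=1,low[2]=1,low[3]=5,low[4]=1,low[5]=4,low[6]=7,low[7]=?,low[8]=1); scc=(scc[0]=3,scc[1]=2,scc[2]=2,scc[3]=0,scc[4]=2,scc[5]=1,scc[6]=4,scc[7]=?,scc[8]=2)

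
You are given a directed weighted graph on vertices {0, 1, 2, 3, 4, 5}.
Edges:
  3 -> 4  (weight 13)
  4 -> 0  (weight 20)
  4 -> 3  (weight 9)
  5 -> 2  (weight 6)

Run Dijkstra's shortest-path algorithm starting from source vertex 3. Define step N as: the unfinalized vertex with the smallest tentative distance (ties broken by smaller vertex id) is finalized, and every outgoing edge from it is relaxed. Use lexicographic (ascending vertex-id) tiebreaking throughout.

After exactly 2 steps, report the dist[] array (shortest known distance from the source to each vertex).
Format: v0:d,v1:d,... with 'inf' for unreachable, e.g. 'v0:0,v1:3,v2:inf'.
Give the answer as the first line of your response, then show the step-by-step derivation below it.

v0:33,v1:inf,v2:inf,v3:0,v4:13,v5:inf

step 1: dist = v0:inf,v1:inf,v2:inf,v3:0,v4:13,v5:inf
step 2: dist = v0:33,v1:inf,v2:inf,v3:0,v4:13,v5:inf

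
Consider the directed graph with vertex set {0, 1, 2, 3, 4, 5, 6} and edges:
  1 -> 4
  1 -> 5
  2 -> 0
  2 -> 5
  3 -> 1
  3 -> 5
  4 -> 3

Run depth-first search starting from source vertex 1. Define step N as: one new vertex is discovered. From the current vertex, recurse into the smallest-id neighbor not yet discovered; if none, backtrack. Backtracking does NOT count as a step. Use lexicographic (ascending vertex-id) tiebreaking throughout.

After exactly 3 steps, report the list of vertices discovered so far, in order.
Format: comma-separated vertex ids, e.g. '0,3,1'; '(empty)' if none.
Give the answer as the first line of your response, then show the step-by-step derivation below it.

1,4,3

step 1: discover 1; path=1; order=1
step 2: discover 4; path=1>4; order=1,4
step 3: discover 3; path=1>4>3; order=1,4,3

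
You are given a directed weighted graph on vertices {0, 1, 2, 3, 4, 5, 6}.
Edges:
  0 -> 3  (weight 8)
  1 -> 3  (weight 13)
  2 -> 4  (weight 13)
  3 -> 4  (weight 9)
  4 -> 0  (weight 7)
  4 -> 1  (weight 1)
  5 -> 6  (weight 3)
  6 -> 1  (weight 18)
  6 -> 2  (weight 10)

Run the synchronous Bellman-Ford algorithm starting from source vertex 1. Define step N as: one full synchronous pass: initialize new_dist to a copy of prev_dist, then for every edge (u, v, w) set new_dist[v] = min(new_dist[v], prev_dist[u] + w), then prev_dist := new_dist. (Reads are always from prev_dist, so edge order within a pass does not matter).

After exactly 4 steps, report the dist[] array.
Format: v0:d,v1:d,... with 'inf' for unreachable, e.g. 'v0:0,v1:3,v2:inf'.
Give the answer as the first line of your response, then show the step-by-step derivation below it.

v0:29,v1:0,v2:inf,v3:13,v4:22,v5:inf,v6:inf

step 1: dist = v0:inf,v1:0,v2:inf,v3:13,v4:inf,v5:inf,v6:inf
step 2: dist = v0:inf,v1:0,v2:inf,v3:13,v4:22,v5:inf,v6:inf
step 3: dist = v0:29,v1:0,v2:inf,v3:13,v4:22,v5:inf,v6:inf
step 4: dist = v0:29,v1:0,v2:inf,v3:13,v4:22,v5:inf,v6:inf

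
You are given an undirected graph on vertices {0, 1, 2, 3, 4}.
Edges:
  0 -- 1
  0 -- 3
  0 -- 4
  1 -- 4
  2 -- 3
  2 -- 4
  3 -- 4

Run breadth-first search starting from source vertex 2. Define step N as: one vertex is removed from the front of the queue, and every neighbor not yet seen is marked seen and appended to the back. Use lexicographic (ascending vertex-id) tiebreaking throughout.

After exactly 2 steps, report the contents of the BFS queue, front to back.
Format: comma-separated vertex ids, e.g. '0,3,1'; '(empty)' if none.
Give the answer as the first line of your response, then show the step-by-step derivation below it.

4,0

step 1: dequeue 2; queue=[3,4]; order=2
step 2: dequeue 3; queue=[4,0]; order=2,3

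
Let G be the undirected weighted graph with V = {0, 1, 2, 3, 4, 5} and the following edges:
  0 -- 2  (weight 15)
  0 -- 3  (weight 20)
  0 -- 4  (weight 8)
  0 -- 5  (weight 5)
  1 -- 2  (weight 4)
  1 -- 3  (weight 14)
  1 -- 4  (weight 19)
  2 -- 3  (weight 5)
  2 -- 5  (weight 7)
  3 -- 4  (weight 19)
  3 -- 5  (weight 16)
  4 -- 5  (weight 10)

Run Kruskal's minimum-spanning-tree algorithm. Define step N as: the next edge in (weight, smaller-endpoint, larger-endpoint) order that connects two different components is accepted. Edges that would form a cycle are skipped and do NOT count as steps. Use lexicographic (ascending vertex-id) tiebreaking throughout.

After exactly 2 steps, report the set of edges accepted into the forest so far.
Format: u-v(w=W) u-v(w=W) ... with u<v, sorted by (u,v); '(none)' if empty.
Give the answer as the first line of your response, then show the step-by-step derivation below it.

0-5(w=5) 1-2(w=4)

step 1: add edge 1-2 (w=4); MST = {1-2(w=4)}
step 2: add edge 0-5 (w=5); MST = {0-5(w=5) 1-2(w=4)}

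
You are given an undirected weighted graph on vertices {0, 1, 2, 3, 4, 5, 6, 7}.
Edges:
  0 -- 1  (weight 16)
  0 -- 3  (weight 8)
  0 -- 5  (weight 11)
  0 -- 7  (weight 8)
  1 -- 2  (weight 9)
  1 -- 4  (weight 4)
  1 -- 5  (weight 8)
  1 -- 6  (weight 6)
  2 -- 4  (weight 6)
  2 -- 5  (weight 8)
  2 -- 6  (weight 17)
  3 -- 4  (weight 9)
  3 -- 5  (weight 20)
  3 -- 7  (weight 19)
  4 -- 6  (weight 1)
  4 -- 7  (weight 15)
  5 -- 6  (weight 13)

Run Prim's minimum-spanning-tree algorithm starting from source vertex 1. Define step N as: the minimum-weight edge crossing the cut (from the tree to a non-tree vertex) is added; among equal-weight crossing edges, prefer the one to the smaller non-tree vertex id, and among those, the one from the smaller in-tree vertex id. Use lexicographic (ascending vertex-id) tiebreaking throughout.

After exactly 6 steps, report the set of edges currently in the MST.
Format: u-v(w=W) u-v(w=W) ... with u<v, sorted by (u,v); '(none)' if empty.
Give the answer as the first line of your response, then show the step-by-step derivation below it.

0-3(w=8) 1-4(w=4) 1-5(w=8) 2-4(w=6) 3-4(w=9) 4-6(w=1)

step 1: add edge 1-4 (w=4); MST = {1-4(w=4)}
step 2: add edge 4-6 (w=1); MST = {1-4(w=4) 4-6(w=1)}
step 3: add edge 2-4 (w=6); MST = {1-4(w=4) 2-4(w=6) 4-6(w=1)}
step 4: add edge 1-5 (w=8); MST = {1-4(w=4) 1-5(w=8) 2-4(w=6) 4-6(w=1)}
step 5: add edge 3-4 (w=9); MST = {1-4(w=4) 1-5(w=8) 2-4(w=6) 3-4(w=9) 4-6(w=1)}
step 6: add edge 0-3 (w=8); MST = {0-3(w=8) 1-4(w=4) 1-5(w=8) 2-4(w=6) 3-4(w=9) 4-6(w=1)}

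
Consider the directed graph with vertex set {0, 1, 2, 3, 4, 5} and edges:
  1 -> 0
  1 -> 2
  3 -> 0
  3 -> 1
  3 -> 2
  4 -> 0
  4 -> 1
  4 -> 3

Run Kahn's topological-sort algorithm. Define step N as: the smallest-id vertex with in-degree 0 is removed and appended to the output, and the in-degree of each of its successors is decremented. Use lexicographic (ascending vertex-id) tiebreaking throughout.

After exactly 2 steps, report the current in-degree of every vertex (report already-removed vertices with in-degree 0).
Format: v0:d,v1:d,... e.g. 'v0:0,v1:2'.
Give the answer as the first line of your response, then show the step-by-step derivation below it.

v0:1,v1:0,v2:1,v3:0,v4:0,v5:0

step 1: output 4; order=[4]; indeg=(2,1,2,0,0,0)
step 2: output 3; order=[4,3]; indeg=(1,0,1,0,0,0)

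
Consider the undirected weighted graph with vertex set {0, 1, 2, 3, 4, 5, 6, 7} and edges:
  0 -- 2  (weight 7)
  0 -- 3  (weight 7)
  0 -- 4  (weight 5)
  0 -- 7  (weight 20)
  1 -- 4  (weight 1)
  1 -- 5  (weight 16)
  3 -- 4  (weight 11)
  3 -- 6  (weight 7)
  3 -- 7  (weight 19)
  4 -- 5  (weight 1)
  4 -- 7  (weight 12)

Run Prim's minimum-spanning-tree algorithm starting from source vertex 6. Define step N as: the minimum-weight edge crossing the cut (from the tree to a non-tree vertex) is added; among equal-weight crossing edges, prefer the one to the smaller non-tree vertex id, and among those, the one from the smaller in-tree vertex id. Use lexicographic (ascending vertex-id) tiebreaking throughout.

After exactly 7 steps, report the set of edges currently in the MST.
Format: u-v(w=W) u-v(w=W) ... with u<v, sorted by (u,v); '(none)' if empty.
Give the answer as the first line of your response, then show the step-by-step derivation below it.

0-2(w=7) 0-3(w=7) 0-4(w=5) 1-4(w=1) 3-6(w=7) 4-5(w=1) 4-7(w=12)

step 1: add edge 3-6 (w=7); MST = {3-6(w=7)}
step 2: add edge 0-3 (w=7); MST = {0-3(w=7) 3-6(w=7)}
step 3: add edge 0-4 (w=5); MST = {0-3(w=7) 0-4(w=5) 3-6(w=7)}
step 4: add edge 1-4 (w=1); MST = {0-3(w=7) 0-4(w=5) 1-4(w=1) 3-6(w=7)}
step 5: add edge 4-5 (w=1); MST = {0-3(w=7) 0-4(w=5) 1-4(w=1) 3-6(w=7) 4-5(w=1)}
step 6: add edge 0-2 (w=7); MST = {0-2(w=7) 0-3(w=7) 0-4(w=5) 1-4(w=1) 3-6(w=7) 4-5(w=1)}
step 7: add edge 4-7 (w=12); MST = {0-2(w=7) 0-3(w=7) 0-4(w=5) 1-4(w=1) 3-6(w=7) 4-5(w=1) 4-7(w=12)}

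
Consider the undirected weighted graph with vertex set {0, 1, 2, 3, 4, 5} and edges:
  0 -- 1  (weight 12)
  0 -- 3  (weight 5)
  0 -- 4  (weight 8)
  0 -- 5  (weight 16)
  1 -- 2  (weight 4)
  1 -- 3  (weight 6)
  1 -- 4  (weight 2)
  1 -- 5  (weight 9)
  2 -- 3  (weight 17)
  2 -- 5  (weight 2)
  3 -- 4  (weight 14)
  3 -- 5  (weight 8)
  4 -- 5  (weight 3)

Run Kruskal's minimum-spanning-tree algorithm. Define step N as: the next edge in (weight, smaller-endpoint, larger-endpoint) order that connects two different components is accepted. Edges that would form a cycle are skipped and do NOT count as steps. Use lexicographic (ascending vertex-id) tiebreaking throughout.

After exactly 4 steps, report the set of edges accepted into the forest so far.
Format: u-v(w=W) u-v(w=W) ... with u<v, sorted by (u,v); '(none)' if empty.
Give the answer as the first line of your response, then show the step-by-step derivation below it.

0-3(w=5) 1-4(w=2) 2-5(w=2) 4-5(w=3)

step 1: add edge 1-4 (w=2); MST = {1-4(w=2)}
step 2: add edge 2-5 (w=2); MST = {1-4(w=2) 2-5(w=2)}
step 3: add edge 4-5 (w=3); MST = {1-4(w=2) 2-5(w=2) 4-5(w=3)}
step 4: add edge 0-3 (w=5); MST = {0-3(w=5) 1-4(w=2) 2-5(w=2) 4-5(w=3)}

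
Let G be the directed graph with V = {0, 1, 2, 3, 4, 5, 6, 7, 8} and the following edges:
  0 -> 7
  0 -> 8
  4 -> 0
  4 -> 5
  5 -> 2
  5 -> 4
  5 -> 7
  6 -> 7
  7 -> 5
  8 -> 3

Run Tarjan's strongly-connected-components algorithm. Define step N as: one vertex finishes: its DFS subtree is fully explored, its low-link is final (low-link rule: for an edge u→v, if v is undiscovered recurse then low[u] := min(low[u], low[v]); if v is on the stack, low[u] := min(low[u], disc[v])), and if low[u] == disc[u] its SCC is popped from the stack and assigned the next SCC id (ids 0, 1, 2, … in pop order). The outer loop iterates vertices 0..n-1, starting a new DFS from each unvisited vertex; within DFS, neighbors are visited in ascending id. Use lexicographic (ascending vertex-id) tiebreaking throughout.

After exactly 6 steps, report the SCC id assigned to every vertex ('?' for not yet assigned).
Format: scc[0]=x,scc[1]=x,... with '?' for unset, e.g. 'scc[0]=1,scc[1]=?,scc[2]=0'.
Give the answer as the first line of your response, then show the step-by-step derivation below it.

scc[0]=?,scc[1]=?,scc[2]=0,scc[3]=1,scc[4]=?,scc[5]=?,scc[6]=?,scc[7]=?,scc[8]=2

step 1: low=(low[0]=0,low[1]=?,low[2]=3,low[3]=?,low[4]=?,low[5]=2,low[6]=?,low[7]=1,low[8]=?); scc=(scc[0]=?,scc[1]=?,scc[2]=0,scc[3]=?,scc[4]=?,scc[5]=?,scc[6]=?,scc[7]=?,scc[8]=?)
step 2: low=(low[0]=0,low[1]=?,low[2]=3,low[3]=?,low[4]=0,low[5]=2,low[6]=?,low[7]=1,low[8]=?); scc=(scc[0]=?,scc[1]=?,scc[2]=0,scc[3]=?,scc[4]=?,scc[5]=?,scc[6]=?,scc[7]=?,scc[8]=?)
step 3: low=(low[0]=0,low[1]=?,low[2]=3,low[3]=?,low[4]=0,low[5]=0,low[6]=?,low[7]=1,low[8]=?); scc=(scc[0]=?,scc[1]=?,scc[2]=0,scc[3]=?,scc[4]=?,scc[5]=?,scc[6]=?,scc[7]=?,scc[8]=?)
step 4: low=(low[0]=0,low[1]=?,low[2]=3,low[3]=?,low[4]=0,low[5]=0,low[6]=?,low[7]=0,low[8]=?); scc=(scc[0]=?,scc[1]=?,scc[2]=0,scc[3]=?,scc[4]=?,scc[5]=?,scc[6]=?,scc[7]=?,scc[8]=?)
step 5: low=(low[0]=0,low[1]=?,low[2]=3,low[3]=6,low[4]=0,low[5]=0,low[6]=?,low[7]=0,low[8]=5); scc=(scc[0]=?,scc[1]=?,scc[2]=0,scc[3]=1,scc[4]=?,scc[5]=?,scc[6]=?,scc[7]=?,scc[8]=?)
step 6: low=(low[0]=0,low[1]=?,low[2]=3,low[3]=6,low[4]=0,low[5]=0,low[6]=?,low[7]=0,low[8]=5); scc=(scc[0]=?,scc[1]=?,scc[2]=0,scc[3]=1,scc[4]=?,scc[5]=?,scc[6]=?,scc[7]=?,scc[8]=2)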